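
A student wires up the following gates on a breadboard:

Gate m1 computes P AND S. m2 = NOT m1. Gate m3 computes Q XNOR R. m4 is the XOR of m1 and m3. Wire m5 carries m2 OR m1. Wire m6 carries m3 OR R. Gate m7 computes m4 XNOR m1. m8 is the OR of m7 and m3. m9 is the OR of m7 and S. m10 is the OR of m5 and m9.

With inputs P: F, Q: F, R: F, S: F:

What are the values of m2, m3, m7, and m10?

m1 = P AND S = F AND F = F
m2 = NOT m1 = NOT F = T
m3 = Q XNOR R = F XNOR F = T
m4 = m1 XOR m3 = F XOR T = T
m5 = m2 OR m1 = T OR F = T
m7 = m4 XNOR m1 = T XNOR F = F
m9 = m7 OR S = F OR F = F
m10 = m5 OR m9 = T OR F = T

m2 = T, m3 = T, m7 = F, m10 = T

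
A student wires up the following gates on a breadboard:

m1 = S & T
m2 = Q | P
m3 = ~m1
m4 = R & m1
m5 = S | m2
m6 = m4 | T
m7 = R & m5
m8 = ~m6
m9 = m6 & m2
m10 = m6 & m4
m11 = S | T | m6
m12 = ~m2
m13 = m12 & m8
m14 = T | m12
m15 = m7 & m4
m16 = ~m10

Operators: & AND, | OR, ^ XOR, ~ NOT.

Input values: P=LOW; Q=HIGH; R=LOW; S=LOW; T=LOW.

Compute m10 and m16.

m1 = S AND T = LOW AND LOW = LOW
m4 = R AND m1 = LOW AND LOW = LOW
m6 = m4 OR T = LOW OR LOW = LOW
m10 = m6 AND m4 = LOW AND LOW = LOW
m16 = NOT m10 = NOT LOW = HIGH

m10 = LOW, m16 = HIGH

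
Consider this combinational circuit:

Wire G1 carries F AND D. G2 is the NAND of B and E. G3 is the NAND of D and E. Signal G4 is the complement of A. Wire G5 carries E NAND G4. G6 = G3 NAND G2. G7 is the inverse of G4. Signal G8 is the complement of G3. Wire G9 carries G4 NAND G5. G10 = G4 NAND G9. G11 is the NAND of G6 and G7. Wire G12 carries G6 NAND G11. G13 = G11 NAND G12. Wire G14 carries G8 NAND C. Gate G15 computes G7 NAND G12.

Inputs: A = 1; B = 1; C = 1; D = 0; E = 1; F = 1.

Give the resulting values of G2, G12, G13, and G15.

G2 = 0, G12 = 1, G13 = 1, G15 = 0

G2 = B NAND E = 1 NAND 1 = 0
G3 = D NAND E = 0 NAND 1 = 1
G4 = NOT A = NOT 1 = 0
G6 = G3 NAND G2 = 1 NAND 0 = 1
G7 = NOT G4 = NOT 0 = 1
G11 = G6 NAND G7 = 1 NAND 1 = 0
G12 = G6 NAND G11 = 1 NAND 0 = 1
G13 = G11 NAND G12 = 0 NAND 1 = 1
G15 = G7 NAND G12 = 1 NAND 1 = 0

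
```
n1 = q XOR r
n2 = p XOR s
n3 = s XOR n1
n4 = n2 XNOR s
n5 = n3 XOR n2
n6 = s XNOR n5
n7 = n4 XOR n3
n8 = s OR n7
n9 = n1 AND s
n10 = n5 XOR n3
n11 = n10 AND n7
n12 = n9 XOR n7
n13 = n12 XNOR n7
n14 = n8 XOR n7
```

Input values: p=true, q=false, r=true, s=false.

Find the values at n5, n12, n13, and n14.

n5 = false, n12 = true, n13 = true, n14 = false

n1 = q XOR r = false XOR true = true
n2 = p XOR s = true XOR false = true
n3 = s XOR n1 = false XOR true = true
n4 = n2 XNOR s = true XNOR false = false
n5 = n3 XOR n2 = true XOR true = false
n7 = n4 XOR n3 = false XOR true = true
n8 = s OR n7 = false OR true = true
n9 = n1 AND s = true AND false = false
n12 = n9 XOR n7 = false XOR true = true
n13 = n12 XNOR n7 = true XNOR true = true
n14 = n8 XOR n7 = true XOR true = false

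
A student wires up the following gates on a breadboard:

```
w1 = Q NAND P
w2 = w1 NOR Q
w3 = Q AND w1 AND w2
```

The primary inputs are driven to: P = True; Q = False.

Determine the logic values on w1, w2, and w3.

w1 = Q NAND P = False NAND True = True
w2 = w1 NOR Q = True NOR False = False
w3 = Q AND w1 AND w2 = False AND True AND False = False

w1 = True; w2 = False; w3 = False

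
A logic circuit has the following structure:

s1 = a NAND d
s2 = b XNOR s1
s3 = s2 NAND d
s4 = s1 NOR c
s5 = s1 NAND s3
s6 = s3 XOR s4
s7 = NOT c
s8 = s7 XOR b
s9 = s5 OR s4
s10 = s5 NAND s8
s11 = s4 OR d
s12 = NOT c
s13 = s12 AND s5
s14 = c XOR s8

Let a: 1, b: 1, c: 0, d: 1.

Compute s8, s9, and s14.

s1 = a NAND d = 1 NAND 1 = 0
s2 = b XNOR s1 = 1 XNOR 0 = 0
s3 = s2 NAND d = 0 NAND 1 = 1
s4 = s1 NOR c = 0 NOR 0 = 1
s5 = s1 NAND s3 = 0 NAND 1 = 1
s7 = NOT c = NOT 0 = 1
s8 = s7 XOR b = 1 XOR 1 = 0
s9 = s5 OR s4 = 1 OR 1 = 1
s14 = c XOR s8 = 0 XOR 0 = 0

s8 = 0  s9 = 1  s14 = 0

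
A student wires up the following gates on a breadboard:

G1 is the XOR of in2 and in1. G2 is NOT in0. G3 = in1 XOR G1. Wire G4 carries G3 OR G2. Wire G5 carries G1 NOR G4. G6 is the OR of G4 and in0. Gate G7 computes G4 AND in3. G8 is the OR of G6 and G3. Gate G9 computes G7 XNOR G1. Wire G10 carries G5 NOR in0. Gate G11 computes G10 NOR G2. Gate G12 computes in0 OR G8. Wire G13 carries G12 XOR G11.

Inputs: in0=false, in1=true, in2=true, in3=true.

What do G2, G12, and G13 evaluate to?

G2 = true; G12 = true; G13 = true

G1 = in2 XOR in1 = true XOR true = false
G2 = NOT in0 = NOT false = true
G3 = in1 XOR G1 = true XOR false = true
G4 = G3 OR G2 = true OR true = true
G5 = G1 NOR G4 = false NOR true = false
G6 = G4 OR in0 = true OR false = true
G8 = G6 OR G3 = true OR true = true
G10 = G5 NOR in0 = false NOR false = true
G11 = G10 NOR G2 = true NOR true = false
G12 = in0 OR G8 = false OR true = true
G13 = G12 XOR G11 = true XOR false = true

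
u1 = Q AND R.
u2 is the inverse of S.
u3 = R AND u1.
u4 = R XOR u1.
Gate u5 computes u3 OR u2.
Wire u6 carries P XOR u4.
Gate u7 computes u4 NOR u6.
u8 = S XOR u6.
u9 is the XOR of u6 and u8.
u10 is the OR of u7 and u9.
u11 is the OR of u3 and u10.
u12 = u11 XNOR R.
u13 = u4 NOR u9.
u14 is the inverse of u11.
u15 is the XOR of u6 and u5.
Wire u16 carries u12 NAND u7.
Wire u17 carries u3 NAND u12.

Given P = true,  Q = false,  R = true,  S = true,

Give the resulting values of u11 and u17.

u11 = true, u17 = true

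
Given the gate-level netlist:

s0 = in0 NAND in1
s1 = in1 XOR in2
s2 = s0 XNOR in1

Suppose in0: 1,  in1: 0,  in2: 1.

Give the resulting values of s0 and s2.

s0 = 1; s2 = 0

s0 = in0 NAND in1 = 1 NAND 0 = 1
s2 = s0 XNOR in1 = 1 XNOR 0 = 0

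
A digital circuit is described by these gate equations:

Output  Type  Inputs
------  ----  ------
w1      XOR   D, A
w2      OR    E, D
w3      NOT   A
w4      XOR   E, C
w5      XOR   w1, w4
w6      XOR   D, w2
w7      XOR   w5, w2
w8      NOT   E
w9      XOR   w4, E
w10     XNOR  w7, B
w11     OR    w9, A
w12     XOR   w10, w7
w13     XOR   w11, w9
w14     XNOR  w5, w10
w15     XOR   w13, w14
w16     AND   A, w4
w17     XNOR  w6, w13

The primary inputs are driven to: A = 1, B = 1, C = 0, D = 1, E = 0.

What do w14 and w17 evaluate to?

w14 = 0, w17 = 0

w1 = D XOR A = 1 XOR 1 = 0
w2 = E OR D = 0 OR 1 = 1
w4 = E XOR C = 0 XOR 0 = 0
w5 = w1 XOR w4 = 0 XOR 0 = 0
w6 = D XOR w2 = 1 XOR 1 = 0
w7 = w5 XOR w2 = 0 XOR 1 = 1
w9 = w4 XOR E = 0 XOR 0 = 0
w10 = w7 XNOR B = 1 XNOR 1 = 1
w11 = w9 OR A = 0 OR 1 = 1
w13 = w11 XOR w9 = 1 XOR 0 = 1
w14 = w5 XNOR w10 = 0 XNOR 1 = 0
w17 = w6 XNOR w13 = 0 XNOR 1 = 0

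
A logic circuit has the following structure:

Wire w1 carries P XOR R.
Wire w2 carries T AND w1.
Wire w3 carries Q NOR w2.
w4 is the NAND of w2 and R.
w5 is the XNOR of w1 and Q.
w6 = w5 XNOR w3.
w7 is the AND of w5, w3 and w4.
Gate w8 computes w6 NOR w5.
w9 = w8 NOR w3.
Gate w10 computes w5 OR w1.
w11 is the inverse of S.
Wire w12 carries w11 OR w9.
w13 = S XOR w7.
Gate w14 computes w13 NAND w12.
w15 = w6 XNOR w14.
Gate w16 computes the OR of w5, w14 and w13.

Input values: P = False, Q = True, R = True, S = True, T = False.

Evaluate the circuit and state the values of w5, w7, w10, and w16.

w5 = True, w7 = False, w10 = True, w16 = True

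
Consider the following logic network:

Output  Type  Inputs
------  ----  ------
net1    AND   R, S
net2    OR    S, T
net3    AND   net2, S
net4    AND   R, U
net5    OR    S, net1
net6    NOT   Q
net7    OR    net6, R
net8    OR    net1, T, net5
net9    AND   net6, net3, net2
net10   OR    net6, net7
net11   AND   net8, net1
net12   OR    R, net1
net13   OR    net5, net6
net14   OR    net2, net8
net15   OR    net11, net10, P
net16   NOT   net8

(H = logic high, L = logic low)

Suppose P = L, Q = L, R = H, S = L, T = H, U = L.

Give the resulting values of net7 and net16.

net7 = H; net16 = L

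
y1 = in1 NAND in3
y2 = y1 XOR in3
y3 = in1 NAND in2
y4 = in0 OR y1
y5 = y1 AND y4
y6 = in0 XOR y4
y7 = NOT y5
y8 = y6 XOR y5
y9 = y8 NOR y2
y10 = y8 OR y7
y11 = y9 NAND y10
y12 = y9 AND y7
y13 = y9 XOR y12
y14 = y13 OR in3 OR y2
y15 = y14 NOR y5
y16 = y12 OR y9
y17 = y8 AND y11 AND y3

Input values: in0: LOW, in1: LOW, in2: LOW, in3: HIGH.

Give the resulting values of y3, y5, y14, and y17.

y3 = HIGH, y5 = HIGH, y14 = HIGH, y17 = LOW

y1 = in1 NAND in3 = LOW NAND HIGH = HIGH
y2 = y1 XOR in3 = HIGH XOR HIGH = LOW
y3 = in1 NAND in2 = LOW NAND LOW = HIGH
y4 = in0 OR y1 = LOW OR HIGH = HIGH
y5 = y1 AND y4 = HIGH AND HIGH = HIGH
y6 = in0 XOR y4 = LOW XOR HIGH = HIGH
y7 = NOT y5 = NOT HIGH = LOW
y8 = y6 XOR y5 = HIGH XOR HIGH = LOW
y9 = y8 NOR y2 = LOW NOR LOW = HIGH
y10 = y8 OR y7 = LOW OR LOW = LOW
y11 = y9 NAND y10 = HIGH NAND LOW = HIGH
y12 = y9 AND y7 = HIGH AND LOW = LOW
y13 = y9 XOR y12 = HIGH XOR LOW = HIGH
y14 = y13 OR in3 OR y2 = HIGH OR HIGH OR LOW = HIGH
y17 = y8 AND y11 AND y3 = LOW AND HIGH AND HIGH = LOW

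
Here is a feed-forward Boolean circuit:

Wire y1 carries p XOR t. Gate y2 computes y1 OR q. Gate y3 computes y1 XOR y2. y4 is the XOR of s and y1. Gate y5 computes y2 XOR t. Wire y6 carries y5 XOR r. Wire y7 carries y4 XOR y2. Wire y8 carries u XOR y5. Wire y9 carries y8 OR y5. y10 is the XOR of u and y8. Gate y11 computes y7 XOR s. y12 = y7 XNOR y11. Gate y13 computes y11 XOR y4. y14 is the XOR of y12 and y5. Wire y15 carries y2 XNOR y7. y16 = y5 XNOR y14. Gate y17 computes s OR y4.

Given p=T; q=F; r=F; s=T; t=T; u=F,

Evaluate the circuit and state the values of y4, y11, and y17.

y1 = p XOR t = T XOR T = F
y2 = y1 OR q = F OR F = F
y4 = s XOR y1 = T XOR F = T
y7 = y4 XOR y2 = T XOR F = T
y11 = y7 XOR s = T XOR T = F
y17 = s OR y4 = T OR T = T

y4 = T, y11 = F, y17 = T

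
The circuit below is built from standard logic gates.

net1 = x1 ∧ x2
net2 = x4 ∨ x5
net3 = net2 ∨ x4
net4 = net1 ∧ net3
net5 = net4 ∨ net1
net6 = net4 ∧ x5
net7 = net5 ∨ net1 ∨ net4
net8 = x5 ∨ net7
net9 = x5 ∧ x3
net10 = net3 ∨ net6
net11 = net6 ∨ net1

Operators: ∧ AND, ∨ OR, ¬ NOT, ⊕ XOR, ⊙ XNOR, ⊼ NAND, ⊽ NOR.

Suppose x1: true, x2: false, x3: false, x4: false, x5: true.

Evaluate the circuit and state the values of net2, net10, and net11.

net2 = true, net10 = true, net11 = false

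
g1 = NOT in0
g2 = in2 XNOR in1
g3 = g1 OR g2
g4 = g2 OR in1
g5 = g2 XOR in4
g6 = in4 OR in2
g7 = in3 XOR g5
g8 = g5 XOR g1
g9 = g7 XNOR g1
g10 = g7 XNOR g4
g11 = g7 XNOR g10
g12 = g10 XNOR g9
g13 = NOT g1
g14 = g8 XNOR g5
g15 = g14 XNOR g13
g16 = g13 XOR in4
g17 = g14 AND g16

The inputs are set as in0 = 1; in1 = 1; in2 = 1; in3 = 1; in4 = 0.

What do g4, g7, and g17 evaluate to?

g1 = NOT in0 = NOT 1 = 0
g2 = in2 XNOR in1 = 1 XNOR 1 = 1
g4 = g2 OR in1 = 1 OR 1 = 1
g5 = g2 XOR in4 = 1 XOR 0 = 1
g7 = in3 XOR g5 = 1 XOR 1 = 0
g8 = g5 XOR g1 = 1 XOR 0 = 1
g13 = NOT g1 = NOT 0 = 1
g14 = g8 XNOR g5 = 1 XNOR 1 = 1
g16 = g13 XOR in4 = 1 XOR 0 = 1
g17 = g14 AND g16 = 1 AND 1 = 1

g4 = 1  g7 = 0  g17 = 1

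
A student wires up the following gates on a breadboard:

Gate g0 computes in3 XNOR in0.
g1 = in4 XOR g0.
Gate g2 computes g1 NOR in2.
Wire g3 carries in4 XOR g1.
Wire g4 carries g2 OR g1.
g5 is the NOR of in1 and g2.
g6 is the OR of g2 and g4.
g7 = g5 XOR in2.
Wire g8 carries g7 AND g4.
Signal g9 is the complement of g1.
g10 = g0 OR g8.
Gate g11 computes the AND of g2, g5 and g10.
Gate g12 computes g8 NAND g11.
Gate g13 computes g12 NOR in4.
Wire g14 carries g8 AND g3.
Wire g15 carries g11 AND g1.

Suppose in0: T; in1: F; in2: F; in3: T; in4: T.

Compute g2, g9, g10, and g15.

g0 = in3 XNOR in0 = T XNOR T = T
g1 = in4 XOR g0 = T XOR T = F
g2 = g1 NOR in2 = F NOR F = T
g4 = g2 OR g1 = T OR F = T
g5 = in1 NOR g2 = F NOR T = F
g7 = g5 XOR in2 = F XOR F = F
g8 = g7 AND g4 = F AND T = F
g9 = NOT g1 = NOT F = T
g10 = g0 OR g8 = T OR F = T
g11 = g2 AND g5 AND g10 = T AND F AND T = F
g15 = g11 AND g1 = F AND F = F

g2 = T, g9 = T, g10 = T, g15 = F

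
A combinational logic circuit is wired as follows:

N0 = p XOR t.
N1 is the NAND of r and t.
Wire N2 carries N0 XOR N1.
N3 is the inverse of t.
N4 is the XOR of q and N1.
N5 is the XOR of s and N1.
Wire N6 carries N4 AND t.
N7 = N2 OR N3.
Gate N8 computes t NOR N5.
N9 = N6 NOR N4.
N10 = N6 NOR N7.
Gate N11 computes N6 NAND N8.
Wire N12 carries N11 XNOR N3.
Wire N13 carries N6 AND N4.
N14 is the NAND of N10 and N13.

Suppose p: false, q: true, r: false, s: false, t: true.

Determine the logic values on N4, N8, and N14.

N0 = p XOR t = false XOR true = true
N1 = r NAND t = false NAND true = true
N2 = N0 XOR N1 = true XOR true = false
N3 = NOT t = NOT true = false
N4 = q XOR N1 = true XOR true = false
N5 = s XOR N1 = false XOR true = true
N6 = N4 AND t = false AND true = false
N7 = N2 OR N3 = false OR false = false
N8 = t NOR N5 = true NOR true = false
N10 = N6 NOR N7 = false NOR false = true
N13 = N6 AND N4 = false AND false = false
N14 = N10 NAND N13 = true NAND false = true

N4 = false, N8 = false, N14 = true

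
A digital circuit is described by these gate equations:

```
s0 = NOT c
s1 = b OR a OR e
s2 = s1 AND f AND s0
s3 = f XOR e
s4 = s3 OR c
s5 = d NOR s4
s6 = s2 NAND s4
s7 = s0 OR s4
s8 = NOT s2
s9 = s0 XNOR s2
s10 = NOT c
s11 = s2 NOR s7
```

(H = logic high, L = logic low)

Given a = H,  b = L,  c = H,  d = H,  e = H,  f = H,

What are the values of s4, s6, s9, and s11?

s0 = NOT c = NOT H = L
s1 = b OR a OR e = L OR H OR H = H
s2 = s1 AND f AND s0 = H AND H AND L = L
s3 = f XOR e = H XOR H = L
s4 = s3 OR c = L OR H = H
s6 = s2 NAND s4 = L NAND H = H
s7 = s0 OR s4 = L OR H = H
s9 = s0 XNOR s2 = L XNOR L = H
s11 = s2 NOR s7 = L NOR H = L

s4 = H  s6 = H  s9 = H  s11 = L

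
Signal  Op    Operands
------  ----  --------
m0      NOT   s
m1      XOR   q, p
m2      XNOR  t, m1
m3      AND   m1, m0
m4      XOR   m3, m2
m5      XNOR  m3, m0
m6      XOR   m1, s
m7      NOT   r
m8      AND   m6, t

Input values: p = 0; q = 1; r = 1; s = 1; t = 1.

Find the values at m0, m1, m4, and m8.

m0 = 0, m1 = 1, m4 = 1, m8 = 0

m0 = NOT s = NOT 1 = 0
m1 = q XOR p = 1 XOR 0 = 1
m2 = t XNOR m1 = 1 XNOR 1 = 1
m3 = m1 AND m0 = 1 AND 0 = 0
m4 = m3 XOR m2 = 0 XOR 1 = 1
m6 = m1 XOR s = 1 XOR 1 = 0
m8 = m6 AND t = 0 AND 1 = 0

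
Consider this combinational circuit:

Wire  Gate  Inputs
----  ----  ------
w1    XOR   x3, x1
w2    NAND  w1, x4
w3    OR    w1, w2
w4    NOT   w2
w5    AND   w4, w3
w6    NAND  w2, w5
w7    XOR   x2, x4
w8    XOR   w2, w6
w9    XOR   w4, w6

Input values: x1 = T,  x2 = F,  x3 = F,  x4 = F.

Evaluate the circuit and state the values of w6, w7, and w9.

w6 = T, w7 = F, w9 = T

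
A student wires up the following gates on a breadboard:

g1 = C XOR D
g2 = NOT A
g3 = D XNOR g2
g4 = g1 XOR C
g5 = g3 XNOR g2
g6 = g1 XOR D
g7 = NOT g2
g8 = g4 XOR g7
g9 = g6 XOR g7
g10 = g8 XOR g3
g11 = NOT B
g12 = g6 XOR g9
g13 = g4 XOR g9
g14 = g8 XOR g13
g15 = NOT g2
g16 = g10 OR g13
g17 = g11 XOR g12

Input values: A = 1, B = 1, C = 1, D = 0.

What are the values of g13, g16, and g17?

g1 = C XOR D = 1 XOR 0 = 1
g2 = NOT A = NOT 1 = 0
g3 = D XNOR g2 = 0 XNOR 0 = 1
g4 = g1 XOR C = 1 XOR 1 = 0
g6 = g1 XOR D = 1 XOR 0 = 1
g7 = NOT g2 = NOT 0 = 1
g8 = g4 XOR g7 = 0 XOR 1 = 1
g9 = g6 XOR g7 = 1 XOR 1 = 0
g10 = g8 XOR g3 = 1 XOR 1 = 0
g11 = NOT B = NOT 1 = 0
g12 = g6 XOR g9 = 1 XOR 0 = 1
g13 = g4 XOR g9 = 0 XOR 0 = 0
g16 = g10 OR g13 = 0 OR 0 = 0
g17 = g11 XOR g12 = 0 XOR 1 = 1

g13 = 0, g16 = 0, g17 = 1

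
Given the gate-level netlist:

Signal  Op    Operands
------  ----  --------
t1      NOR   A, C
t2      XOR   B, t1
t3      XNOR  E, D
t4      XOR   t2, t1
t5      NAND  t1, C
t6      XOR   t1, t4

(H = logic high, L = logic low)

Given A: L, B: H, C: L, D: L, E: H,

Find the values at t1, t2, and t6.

t1 = A NOR C = L NOR L = H
t2 = B XOR t1 = H XOR H = L
t4 = t2 XOR t1 = L XOR H = H
t6 = t1 XOR t4 = H XOR H = L

t1 = H  t2 = L  t6 = L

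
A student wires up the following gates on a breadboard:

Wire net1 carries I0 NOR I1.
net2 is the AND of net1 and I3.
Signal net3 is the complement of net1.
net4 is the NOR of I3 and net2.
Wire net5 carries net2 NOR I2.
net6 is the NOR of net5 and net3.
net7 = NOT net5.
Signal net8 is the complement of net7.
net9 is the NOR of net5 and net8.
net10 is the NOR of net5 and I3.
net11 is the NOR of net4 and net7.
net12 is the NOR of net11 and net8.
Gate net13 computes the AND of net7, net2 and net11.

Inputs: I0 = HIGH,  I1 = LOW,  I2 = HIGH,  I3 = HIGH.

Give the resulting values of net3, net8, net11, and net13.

net3 = HIGH, net8 = LOW, net11 = LOW, net13 = LOW

net1 = I0 NOR I1 = HIGH NOR LOW = LOW
net2 = net1 AND I3 = LOW AND HIGH = LOW
net3 = NOT net1 = NOT LOW = HIGH
net4 = I3 NOR net2 = HIGH NOR LOW = LOW
net5 = net2 NOR I2 = LOW NOR HIGH = LOW
net7 = NOT net5 = NOT LOW = HIGH
net8 = NOT net7 = NOT HIGH = LOW
net11 = net4 NOR net7 = LOW NOR HIGH = LOW
net13 = net7 AND net2 AND net11 = HIGH AND LOW AND LOW = LOW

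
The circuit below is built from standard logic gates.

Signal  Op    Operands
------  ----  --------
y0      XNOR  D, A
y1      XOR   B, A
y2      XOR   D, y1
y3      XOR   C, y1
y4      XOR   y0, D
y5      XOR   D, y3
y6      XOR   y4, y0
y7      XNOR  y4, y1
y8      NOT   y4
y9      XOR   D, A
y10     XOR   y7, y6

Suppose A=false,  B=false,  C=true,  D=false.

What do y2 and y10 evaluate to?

y2 = false; y10 = false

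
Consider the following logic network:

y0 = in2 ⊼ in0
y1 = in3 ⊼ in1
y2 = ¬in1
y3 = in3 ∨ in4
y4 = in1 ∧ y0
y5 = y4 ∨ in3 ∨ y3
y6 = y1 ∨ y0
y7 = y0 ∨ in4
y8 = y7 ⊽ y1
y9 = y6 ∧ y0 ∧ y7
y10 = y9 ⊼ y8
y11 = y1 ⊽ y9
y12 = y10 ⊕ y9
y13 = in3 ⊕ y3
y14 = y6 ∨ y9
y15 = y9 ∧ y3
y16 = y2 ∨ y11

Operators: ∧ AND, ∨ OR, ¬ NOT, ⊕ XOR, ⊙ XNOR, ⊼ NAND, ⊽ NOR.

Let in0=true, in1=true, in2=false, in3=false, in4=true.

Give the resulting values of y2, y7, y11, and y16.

y0 = in2 NAND in0 = false NAND true = true
y1 = in3 NAND in1 = false NAND true = true
y2 = NOT in1 = NOT true = false
y6 = y1 OR y0 = true OR true = true
y7 = y0 OR in4 = true OR true = true
y9 = y6 AND y0 AND y7 = true AND true AND true = true
y11 = y1 NOR y9 = true NOR true = false
y16 = y2 OR y11 = false OR false = false

y2 = false, y7 = true, y11 = false, y16 = false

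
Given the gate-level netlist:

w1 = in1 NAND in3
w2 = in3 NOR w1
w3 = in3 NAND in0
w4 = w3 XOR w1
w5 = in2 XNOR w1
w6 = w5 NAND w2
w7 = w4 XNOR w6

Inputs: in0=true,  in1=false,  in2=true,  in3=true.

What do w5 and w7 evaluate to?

w1 = in1 NAND in3 = false NAND true = true
w2 = in3 NOR w1 = true NOR true = false
w3 = in3 NAND in0 = true NAND true = false
w4 = w3 XOR w1 = false XOR true = true
w5 = in2 XNOR w1 = true XNOR true = true
w6 = w5 NAND w2 = true NAND false = true
w7 = w4 XNOR w6 = true XNOR true = true

w5 = true, w7 = true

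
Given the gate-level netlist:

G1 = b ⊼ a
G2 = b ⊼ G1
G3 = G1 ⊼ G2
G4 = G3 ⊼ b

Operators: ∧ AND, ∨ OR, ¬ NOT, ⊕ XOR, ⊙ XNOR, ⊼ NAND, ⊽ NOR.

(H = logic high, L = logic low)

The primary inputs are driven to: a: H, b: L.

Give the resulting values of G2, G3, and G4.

G1 = b NAND a = L NAND H = H
G2 = b NAND G1 = L NAND H = H
G3 = G1 NAND G2 = H NAND H = L
G4 = G3 NAND b = L NAND L = H

G2 = H  G3 = L  G4 = H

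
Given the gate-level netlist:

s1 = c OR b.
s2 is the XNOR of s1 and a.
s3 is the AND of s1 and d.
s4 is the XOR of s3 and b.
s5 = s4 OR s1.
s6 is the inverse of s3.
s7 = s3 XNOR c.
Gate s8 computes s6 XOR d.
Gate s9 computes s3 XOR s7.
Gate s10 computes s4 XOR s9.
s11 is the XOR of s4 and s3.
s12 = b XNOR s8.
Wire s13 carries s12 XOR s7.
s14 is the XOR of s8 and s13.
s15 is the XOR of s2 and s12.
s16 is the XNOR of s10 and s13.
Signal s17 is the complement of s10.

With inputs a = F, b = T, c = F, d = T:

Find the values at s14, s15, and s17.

s14 = F, s15 = T, s17 = F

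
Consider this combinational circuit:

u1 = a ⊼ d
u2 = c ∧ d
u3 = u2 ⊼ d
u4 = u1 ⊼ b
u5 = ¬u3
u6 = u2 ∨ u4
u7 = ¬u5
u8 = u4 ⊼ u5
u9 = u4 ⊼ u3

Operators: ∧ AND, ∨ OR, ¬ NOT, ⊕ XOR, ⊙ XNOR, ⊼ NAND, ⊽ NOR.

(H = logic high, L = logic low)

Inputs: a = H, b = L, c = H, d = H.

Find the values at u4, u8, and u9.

u4 = H, u8 = L, u9 = H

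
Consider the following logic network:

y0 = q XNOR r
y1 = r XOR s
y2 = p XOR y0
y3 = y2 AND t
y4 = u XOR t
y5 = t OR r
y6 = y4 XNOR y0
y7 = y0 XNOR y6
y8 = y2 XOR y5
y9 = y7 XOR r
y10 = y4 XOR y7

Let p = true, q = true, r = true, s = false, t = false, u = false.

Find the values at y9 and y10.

y9 = true  y10 = false

y0 = q XNOR r = true XNOR true = true
y4 = u XOR t = false XOR false = false
y6 = y4 XNOR y0 = false XNOR true = false
y7 = y0 XNOR y6 = true XNOR false = false
y9 = y7 XOR r = false XOR true = true
y10 = y4 XOR y7 = false XOR false = false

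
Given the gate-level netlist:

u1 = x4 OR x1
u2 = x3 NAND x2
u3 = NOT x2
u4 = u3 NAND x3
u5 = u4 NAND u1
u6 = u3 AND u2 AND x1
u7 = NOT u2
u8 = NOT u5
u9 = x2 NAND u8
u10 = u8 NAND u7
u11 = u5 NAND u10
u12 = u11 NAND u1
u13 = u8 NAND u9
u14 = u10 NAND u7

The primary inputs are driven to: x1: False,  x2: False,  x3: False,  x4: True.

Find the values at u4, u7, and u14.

u4 = True, u7 = False, u14 = True

u1 = x4 OR x1 = True OR False = True
u2 = x3 NAND x2 = False NAND False = True
u3 = NOT x2 = NOT False = True
u4 = u3 NAND x3 = True NAND False = True
u5 = u4 NAND u1 = True NAND True = False
u7 = NOT u2 = NOT True = False
u8 = NOT u5 = NOT False = True
u10 = u8 NAND u7 = True NAND False = True
u14 = u10 NAND u7 = True NAND False = True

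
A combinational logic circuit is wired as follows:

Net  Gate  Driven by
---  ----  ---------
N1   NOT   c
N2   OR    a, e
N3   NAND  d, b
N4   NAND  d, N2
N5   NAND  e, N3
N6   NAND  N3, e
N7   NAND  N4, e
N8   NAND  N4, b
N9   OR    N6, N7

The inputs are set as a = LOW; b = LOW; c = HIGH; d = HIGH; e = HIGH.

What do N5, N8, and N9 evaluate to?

N2 = a OR e = LOW OR HIGH = HIGH
N3 = d NAND b = HIGH NAND LOW = HIGH
N4 = d NAND N2 = HIGH NAND HIGH = LOW
N5 = e NAND N3 = HIGH NAND HIGH = LOW
N6 = N3 NAND e = HIGH NAND HIGH = LOW
N7 = N4 NAND e = LOW NAND HIGH = HIGH
N8 = N4 NAND b = LOW NAND LOW = HIGH
N9 = N6 OR N7 = LOW OR HIGH = HIGH

N5 = LOW  N8 = HIGH  N9 = HIGH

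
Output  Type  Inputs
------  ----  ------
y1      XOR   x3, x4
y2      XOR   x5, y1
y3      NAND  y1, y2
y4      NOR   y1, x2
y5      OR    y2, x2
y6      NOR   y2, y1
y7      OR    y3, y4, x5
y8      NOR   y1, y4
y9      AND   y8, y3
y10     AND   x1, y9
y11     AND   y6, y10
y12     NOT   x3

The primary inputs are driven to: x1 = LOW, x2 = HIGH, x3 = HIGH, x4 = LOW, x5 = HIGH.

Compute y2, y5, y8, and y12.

y2 = LOW  y5 = HIGH  y8 = LOW  y12 = LOW

y1 = x3 XOR x4 = HIGH XOR LOW = HIGH
y2 = x5 XOR y1 = HIGH XOR HIGH = LOW
y4 = y1 NOR x2 = HIGH NOR HIGH = LOW
y5 = y2 OR x2 = LOW OR HIGH = HIGH
y8 = y1 NOR y4 = HIGH NOR LOW = LOW
y12 = NOT x3 = NOT HIGH = LOW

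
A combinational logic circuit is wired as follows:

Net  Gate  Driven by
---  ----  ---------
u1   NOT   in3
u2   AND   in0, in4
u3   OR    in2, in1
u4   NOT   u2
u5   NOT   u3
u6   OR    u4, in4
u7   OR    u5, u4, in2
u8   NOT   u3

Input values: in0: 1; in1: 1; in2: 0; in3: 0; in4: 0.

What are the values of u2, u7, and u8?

u2 = 0; u7 = 1; u8 = 0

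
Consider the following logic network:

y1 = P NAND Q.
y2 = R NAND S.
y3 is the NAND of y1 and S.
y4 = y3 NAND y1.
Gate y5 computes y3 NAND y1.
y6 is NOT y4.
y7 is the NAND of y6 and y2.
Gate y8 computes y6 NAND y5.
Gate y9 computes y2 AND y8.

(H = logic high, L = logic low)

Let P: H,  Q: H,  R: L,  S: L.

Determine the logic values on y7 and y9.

y7 = H  y9 = H

y1 = P NAND Q = H NAND H = L
y2 = R NAND S = L NAND L = H
y3 = y1 NAND S = L NAND L = H
y4 = y3 NAND y1 = H NAND L = H
y5 = y3 NAND y1 = H NAND L = H
y6 = NOT y4 = NOT H = L
y7 = y6 NAND y2 = L NAND H = H
y8 = y6 NAND y5 = L NAND H = H
y9 = y2 AND y8 = H AND H = H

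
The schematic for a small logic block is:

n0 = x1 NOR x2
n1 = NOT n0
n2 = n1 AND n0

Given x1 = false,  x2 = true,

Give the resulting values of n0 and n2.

n0 = false, n2 = false

n0 = x1 NOR x2 = false NOR true = false
n1 = NOT n0 = NOT false = true
n2 = n1 AND n0 = true AND false = false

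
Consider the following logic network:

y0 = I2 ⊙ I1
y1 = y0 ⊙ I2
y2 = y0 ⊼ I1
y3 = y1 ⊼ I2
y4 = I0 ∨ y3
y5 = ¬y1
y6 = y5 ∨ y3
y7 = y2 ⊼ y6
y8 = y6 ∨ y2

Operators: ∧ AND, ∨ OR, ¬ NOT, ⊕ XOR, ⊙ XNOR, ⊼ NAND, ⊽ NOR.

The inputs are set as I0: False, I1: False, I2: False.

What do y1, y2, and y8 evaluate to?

y0 = I2 XNOR I1 = False XNOR False = True
y1 = y0 XNOR I2 = True XNOR False = False
y2 = y0 NAND I1 = True NAND False = True
y3 = y1 NAND I2 = False NAND False = True
y5 = NOT y1 = NOT False = True
y6 = y5 OR y3 = True OR True = True
y8 = y6 OR y2 = True OR True = True

y1 = False, y2 = True, y8 = True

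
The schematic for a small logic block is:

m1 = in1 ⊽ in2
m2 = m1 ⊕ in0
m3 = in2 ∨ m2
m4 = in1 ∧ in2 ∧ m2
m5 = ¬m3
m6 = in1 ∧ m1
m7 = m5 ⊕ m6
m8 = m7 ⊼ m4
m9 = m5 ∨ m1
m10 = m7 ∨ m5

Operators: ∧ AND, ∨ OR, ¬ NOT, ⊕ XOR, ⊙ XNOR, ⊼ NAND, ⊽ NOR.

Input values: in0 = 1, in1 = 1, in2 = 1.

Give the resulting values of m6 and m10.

m6 = 0, m10 = 0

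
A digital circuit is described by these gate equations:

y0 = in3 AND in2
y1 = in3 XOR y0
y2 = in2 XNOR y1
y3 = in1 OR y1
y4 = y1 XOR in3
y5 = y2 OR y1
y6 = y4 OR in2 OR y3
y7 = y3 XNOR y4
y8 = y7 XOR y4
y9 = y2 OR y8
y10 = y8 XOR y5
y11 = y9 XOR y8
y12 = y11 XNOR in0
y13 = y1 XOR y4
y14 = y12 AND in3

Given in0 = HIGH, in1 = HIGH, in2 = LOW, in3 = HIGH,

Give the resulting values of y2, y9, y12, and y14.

y2 = LOW  y9 = LOW  y12 = LOW  y14 = LOW

y0 = in3 AND in2 = HIGH AND LOW = LOW
y1 = in3 XOR y0 = HIGH XOR LOW = HIGH
y2 = in2 XNOR y1 = LOW XNOR HIGH = LOW
y3 = in1 OR y1 = HIGH OR HIGH = HIGH
y4 = y1 XOR in3 = HIGH XOR HIGH = LOW
y7 = y3 XNOR y4 = HIGH XNOR LOW = LOW
y8 = y7 XOR y4 = LOW XOR LOW = LOW
y9 = y2 OR y8 = LOW OR LOW = LOW
y11 = y9 XOR y8 = LOW XOR LOW = LOW
y12 = y11 XNOR in0 = LOW XNOR HIGH = LOW
y14 = y12 AND in3 = LOW AND HIGH = LOW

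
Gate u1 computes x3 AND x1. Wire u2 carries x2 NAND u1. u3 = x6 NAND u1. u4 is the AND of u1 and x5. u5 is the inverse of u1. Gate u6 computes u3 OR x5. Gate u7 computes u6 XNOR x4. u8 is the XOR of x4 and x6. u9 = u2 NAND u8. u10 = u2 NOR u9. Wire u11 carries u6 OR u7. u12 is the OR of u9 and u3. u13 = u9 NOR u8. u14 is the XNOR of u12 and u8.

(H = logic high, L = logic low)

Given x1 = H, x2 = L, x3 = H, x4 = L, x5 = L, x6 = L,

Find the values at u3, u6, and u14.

u3 = H, u6 = H, u14 = L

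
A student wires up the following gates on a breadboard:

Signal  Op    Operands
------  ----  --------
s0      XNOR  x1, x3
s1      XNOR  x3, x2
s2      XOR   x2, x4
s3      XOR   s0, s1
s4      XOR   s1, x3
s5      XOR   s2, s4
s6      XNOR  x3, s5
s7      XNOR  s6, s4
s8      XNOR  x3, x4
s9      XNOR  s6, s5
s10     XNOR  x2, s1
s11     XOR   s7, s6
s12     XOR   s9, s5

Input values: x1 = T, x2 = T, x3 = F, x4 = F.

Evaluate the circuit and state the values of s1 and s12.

s1 = F  s12 = T

s1 = x3 XNOR x2 = F XNOR T = F
s2 = x2 XOR x4 = T XOR F = T
s4 = s1 XOR x3 = F XOR F = F
s5 = s2 XOR s4 = T XOR F = T
s6 = x3 XNOR s5 = F XNOR T = F
s9 = s6 XNOR s5 = F XNOR T = F
s12 = s9 XOR s5 = F XOR T = T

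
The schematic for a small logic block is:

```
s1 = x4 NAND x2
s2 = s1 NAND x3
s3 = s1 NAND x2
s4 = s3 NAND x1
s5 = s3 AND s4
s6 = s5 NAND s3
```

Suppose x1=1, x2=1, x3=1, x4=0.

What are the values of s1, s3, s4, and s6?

s1 = x4 NAND x2 = 0 NAND 1 = 1
s3 = s1 NAND x2 = 1 NAND 1 = 0
s4 = s3 NAND x1 = 0 NAND 1 = 1
s5 = s3 AND s4 = 0 AND 1 = 0
s6 = s5 NAND s3 = 0 NAND 0 = 1

s1 = 1; s3 = 0; s4 = 1; s6 = 1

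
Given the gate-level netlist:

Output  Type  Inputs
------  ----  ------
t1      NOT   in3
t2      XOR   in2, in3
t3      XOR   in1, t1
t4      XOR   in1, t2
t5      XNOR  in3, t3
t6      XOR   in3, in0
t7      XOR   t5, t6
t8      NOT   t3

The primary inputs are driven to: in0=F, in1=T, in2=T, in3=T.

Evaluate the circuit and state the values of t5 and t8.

t5 = T, t8 = F

t1 = NOT in3 = NOT T = F
t3 = in1 XOR t1 = T XOR F = T
t5 = in3 XNOR t3 = T XNOR T = T
t8 = NOT t3 = NOT T = F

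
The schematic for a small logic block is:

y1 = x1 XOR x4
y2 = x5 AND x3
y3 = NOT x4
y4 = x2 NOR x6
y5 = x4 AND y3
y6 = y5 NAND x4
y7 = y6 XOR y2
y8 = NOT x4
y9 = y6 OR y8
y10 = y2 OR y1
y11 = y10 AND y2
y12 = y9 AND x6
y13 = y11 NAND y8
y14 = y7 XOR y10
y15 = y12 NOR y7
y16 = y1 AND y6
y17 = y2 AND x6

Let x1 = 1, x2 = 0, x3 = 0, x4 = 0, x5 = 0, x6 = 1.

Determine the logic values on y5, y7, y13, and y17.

y1 = x1 XOR x4 = 1 XOR 0 = 1
y2 = x5 AND x3 = 0 AND 0 = 0
y3 = NOT x4 = NOT 0 = 1
y5 = x4 AND y3 = 0 AND 1 = 0
y6 = y5 NAND x4 = 0 NAND 0 = 1
y7 = y6 XOR y2 = 1 XOR 0 = 1
y8 = NOT x4 = NOT 0 = 1
y10 = y2 OR y1 = 0 OR 1 = 1
y11 = y10 AND y2 = 1 AND 0 = 0
y13 = y11 NAND y8 = 0 NAND 1 = 1
y17 = y2 AND x6 = 0 AND 1 = 0

y5 = 0  y7 = 1  y13 = 1  y17 = 0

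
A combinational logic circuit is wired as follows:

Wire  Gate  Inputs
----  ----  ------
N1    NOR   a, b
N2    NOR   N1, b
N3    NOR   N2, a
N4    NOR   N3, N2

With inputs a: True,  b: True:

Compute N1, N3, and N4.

N1 = a NOR b = True NOR True = False
N2 = N1 NOR b = False NOR True = False
N3 = N2 NOR a = False NOR True = False
N4 = N3 NOR N2 = False NOR False = True

N1 = False, N3 = False, N4 = True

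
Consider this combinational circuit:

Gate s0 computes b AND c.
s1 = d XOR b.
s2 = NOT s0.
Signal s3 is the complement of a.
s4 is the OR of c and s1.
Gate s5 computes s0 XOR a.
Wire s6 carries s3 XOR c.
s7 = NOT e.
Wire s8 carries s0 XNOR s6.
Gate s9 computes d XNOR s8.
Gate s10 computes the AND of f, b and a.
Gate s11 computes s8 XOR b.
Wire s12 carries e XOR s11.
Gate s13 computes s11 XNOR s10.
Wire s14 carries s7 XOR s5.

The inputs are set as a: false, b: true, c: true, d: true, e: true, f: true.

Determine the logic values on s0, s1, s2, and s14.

s0 = b AND c = true AND true = true
s1 = d XOR b = true XOR true = false
s2 = NOT s0 = NOT true = false
s5 = s0 XOR a = true XOR false = true
s7 = NOT e = NOT true = false
s14 = s7 XOR s5 = false XOR true = true

s0 = true, s1 = false, s2 = false, s14 = true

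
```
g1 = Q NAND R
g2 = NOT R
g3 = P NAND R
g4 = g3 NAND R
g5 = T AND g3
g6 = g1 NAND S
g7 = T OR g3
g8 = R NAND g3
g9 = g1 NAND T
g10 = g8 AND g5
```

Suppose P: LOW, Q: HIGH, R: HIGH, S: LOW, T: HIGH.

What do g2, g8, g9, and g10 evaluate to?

g2 = LOW; g8 = LOW; g9 = HIGH; g10 = LOW

g1 = Q NAND R = HIGH NAND HIGH = LOW
g2 = NOT R = NOT HIGH = LOW
g3 = P NAND R = LOW NAND HIGH = HIGH
g5 = T AND g3 = HIGH AND HIGH = HIGH
g8 = R NAND g3 = HIGH NAND HIGH = LOW
g9 = g1 NAND T = LOW NAND HIGH = HIGH
g10 = g8 AND g5 = LOW AND HIGH = LOW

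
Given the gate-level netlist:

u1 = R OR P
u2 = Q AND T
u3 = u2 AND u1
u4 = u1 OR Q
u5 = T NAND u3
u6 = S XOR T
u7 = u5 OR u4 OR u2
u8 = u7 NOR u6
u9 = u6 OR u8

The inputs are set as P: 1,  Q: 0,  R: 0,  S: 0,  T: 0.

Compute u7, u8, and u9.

u1 = R OR P = 0 OR 1 = 1
u2 = Q AND T = 0 AND 0 = 0
u3 = u2 AND u1 = 0 AND 1 = 0
u4 = u1 OR Q = 1 OR 0 = 1
u5 = T NAND u3 = 0 NAND 0 = 1
u6 = S XOR T = 0 XOR 0 = 0
u7 = u5 OR u4 OR u2 = 1 OR 1 OR 0 = 1
u8 = u7 NOR u6 = 1 NOR 0 = 0
u9 = u6 OR u8 = 0 OR 0 = 0

u7 = 1  u8 = 0  u9 = 0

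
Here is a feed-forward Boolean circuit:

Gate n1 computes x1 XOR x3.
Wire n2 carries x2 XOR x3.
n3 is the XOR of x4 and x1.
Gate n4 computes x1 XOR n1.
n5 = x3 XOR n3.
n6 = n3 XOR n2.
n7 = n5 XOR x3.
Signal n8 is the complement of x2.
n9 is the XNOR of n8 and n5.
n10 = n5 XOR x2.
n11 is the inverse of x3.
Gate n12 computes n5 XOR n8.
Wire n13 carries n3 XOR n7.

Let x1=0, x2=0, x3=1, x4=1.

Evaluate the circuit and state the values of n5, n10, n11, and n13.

n5 = 0, n10 = 0, n11 = 0, n13 = 0

n3 = x4 XOR x1 = 1 XOR 0 = 1
n5 = x3 XOR n3 = 1 XOR 1 = 0
n7 = n5 XOR x3 = 0 XOR 1 = 1
n10 = n5 XOR x2 = 0 XOR 0 = 0
n11 = NOT x3 = NOT 1 = 0
n13 = n3 XOR n7 = 1 XOR 1 = 0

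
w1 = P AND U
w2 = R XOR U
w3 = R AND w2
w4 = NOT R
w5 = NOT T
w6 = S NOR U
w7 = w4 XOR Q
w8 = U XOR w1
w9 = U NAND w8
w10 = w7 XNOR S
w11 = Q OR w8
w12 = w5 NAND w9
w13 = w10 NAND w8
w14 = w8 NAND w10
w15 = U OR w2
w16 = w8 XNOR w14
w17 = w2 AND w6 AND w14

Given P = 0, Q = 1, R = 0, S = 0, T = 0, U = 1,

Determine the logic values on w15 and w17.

w1 = P AND U = 0 AND 1 = 0
w2 = R XOR U = 0 XOR 1 = 1
w4 = NOT R = NOT 0 = 1
w6 = S NOR U = 0 NOR 1 = 0
w7 = w4 XOR Q = 1 XOR 1 = 0
w8 = U XOR w1 = 1 XOR 0 = 1
w10 = w7 XNOR S = 0 XNOR 0 = 1
w14 = w8 NAND w10 = 1 NAND 1 = 0
w15 = U OR w2 = 1 OR 1 = 1
w17 = w2 AND w6 AND w14 = 1 AND 0 AND 0 = 0

w15 = 1, w17 = 0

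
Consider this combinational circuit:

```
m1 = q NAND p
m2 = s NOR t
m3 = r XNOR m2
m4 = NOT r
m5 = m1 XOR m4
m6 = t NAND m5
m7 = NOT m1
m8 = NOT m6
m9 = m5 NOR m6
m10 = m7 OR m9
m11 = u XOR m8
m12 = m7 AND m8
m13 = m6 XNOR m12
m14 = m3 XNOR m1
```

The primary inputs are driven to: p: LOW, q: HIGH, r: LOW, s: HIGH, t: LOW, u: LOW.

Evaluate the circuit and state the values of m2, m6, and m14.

m2 = LOW, m6 = HIGH, m14 = HIGH

m1 = q NAND p = HIGH NAND LOW = HIGH
m2 = s NOR t = HIGH NOR LOW = LOW
m3 = r XNOR m2 = LOW XNOR LOW = HIGH
m4 = NOT r = NOT LOW = HIGH
m5 = m1 XOR m4 = HIGH XOR HIGH = LOW
m6 = t NAND m5 = LOW NAND LOW = HIGH
m14 = m3 XNOR m1 = HIGH XNOR HIGH = HIGH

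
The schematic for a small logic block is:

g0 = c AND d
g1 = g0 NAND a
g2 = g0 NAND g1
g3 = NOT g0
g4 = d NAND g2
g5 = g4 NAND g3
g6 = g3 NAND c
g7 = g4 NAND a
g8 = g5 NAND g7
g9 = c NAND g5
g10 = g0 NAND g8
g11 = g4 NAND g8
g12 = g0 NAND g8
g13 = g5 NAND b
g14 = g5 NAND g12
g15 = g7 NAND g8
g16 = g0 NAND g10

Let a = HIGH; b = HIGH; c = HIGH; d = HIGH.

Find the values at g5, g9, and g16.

g0 = c AND d = HIGH AND HIGH = HIGH
g1 = g0 NAND a = HIGH NAND HIGH = LOW
g2 = g0 NAND g1 = HIGH NAND LOW = HIGH
g3 = NOT g0 = NOT HIGH = LOW
g4 = d NAND g2 = HIGH NAND HIGH = LOW
g5 = g4 NAND g3 = LOW NAND LOW = HIGH
g7 = g4 NAND a = LOW NAND HIGH = HIGH
g8 = g5 NAND g7 = HIGH NAND HIGH = LOW
g9 = c NAND g5 = HIGH NAND HIGH = LOW
g10 = g0 NAND g8 = HIGH NAND LOW = HIGH
g16 = g0 NAND g10 = HIGH NAND HIGH = LOW

g5 = HIGH, g9 = LOW, g16 = LOW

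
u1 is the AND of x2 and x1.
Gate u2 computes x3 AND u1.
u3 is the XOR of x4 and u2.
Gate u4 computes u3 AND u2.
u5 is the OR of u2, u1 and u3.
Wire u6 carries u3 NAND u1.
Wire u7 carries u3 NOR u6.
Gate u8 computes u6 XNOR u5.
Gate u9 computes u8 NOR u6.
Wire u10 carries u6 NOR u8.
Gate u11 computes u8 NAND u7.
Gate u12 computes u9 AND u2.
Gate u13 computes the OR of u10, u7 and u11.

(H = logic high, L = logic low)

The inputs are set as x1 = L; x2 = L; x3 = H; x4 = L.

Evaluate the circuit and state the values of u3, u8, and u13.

u3 = L  u8 = L  u13 = H

u1 = x2 AND x1 = L AND L = L
u2 = x3 AND u1 = H AND L = L
u3 = x4 XOR u2 = L XOR L = L
u5 = u2 OR u1 OR u3 = L OR L OR L = L
u6 = u3 NAND u1 = L NAND L = H
u7 = u3 NOR u6 = L NOR H = L
u8 = u6 XNOR u5 = H XNOR L = L
u10 = u6 NOR u8 = H NOR L = L
u11 = u8 NAND u7 = L NAND L = H
u13 = u10 OR u7 OR u11 = L OR L OR H = H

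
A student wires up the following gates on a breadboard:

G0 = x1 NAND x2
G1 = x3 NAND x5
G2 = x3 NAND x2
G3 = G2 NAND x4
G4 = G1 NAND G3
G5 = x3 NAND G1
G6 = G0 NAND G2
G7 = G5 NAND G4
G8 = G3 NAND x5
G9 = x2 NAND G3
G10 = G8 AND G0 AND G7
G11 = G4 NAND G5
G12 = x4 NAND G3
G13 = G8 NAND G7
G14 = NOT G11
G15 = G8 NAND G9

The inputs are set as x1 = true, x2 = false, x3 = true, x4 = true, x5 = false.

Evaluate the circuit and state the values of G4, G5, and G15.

G4 = true  G5 = false  G15 = false

G1 = x3 NAND x5 = true NAND false = true
G2 = x3 NAND x2 = true NAND false = true
G3 = G2 NAND x4 = true NAND true = false
G4 = G1 NAND G3 = true NAND false = true
G5 = x3 NAND G1 = true NAND true = false
G8 = G3 NAND x5 = false NAND false = true
G9 = x2 NAND G3 = false NAND false = true
G15 = G8 NAND G9 = true NAND true = false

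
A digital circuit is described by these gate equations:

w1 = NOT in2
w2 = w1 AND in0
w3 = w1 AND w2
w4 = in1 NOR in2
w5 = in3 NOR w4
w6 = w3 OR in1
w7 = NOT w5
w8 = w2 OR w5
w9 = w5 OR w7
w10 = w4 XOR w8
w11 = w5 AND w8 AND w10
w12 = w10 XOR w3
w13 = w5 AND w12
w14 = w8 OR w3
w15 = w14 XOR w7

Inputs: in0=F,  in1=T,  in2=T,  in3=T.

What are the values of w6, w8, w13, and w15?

w1 = NOT in2 = NOT T = F
w2 = w1 AND in0 = F AND F = F
w3 = w1 AND w2 = F AND F = F
w4 = in1 NOR in2 = T NOR T = F
w5 = in3 NOR w4 = T NOR F = F
w6 = w3 OR in1 = F OR T = T
w7 = NOT w5 = NOT F = T
w8 = w2 OR w5 = F OR F = F
w10 = w4 XOR w8 = F XOR F = F
w12 = w10 XOR w3 = F XOR F = F
w13 = w5 AND w12 = F AND F = F
w14 = w8 OR w3 = F OR F = F
w15 = w14 XOR w7 = F XOR T = T

w6 = T; w8 = F; w13 = F; w15 = T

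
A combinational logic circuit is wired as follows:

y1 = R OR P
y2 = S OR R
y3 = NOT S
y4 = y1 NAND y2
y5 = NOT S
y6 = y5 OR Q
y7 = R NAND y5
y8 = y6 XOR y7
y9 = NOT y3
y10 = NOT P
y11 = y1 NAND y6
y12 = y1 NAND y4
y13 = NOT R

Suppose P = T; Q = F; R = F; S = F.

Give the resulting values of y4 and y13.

y4 = T, y13 = T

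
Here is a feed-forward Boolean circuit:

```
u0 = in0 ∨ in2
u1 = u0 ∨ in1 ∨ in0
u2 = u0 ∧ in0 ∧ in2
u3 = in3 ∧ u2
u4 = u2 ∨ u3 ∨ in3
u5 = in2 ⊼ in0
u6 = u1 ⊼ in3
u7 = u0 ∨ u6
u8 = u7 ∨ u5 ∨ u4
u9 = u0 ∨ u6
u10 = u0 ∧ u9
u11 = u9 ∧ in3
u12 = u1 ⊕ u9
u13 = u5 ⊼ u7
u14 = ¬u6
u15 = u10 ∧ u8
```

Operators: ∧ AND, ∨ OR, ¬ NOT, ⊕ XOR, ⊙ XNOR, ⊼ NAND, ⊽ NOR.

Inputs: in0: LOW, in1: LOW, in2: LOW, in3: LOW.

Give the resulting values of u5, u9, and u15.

u5 = HIGH, u9 = HIGH, u15 = LOW

u0 = in0 OR in2 = LOW OR LOW = LOW
u1 = u0 OR in1 OR in0 = LOW OR LOW OR LOW = LOW
u2 = u0 AND in0 AND in2 = LOW AND LOW AND LOW = LOW
u3 = in3 AND u2 = LOW AND LOW = LOW
u4 = u2 OR u3 OR in3 = LOW OR LOW OR LOW = LOW
u5 = in2 NAND in0 = LOW NAND LOW = HIGH
u6 = u1 NAND in3 = LOW NAND LOW = HIGH
u7 = u0 OR u6 = LOW OR HIGH = HIGH
u8 = u7 OR u5 OR u4 = HIGH OR HIGH OR LOW = HIGH
u9 = u0 OR u6 = LOW OR HIGH = HIGH
u10 = u0 AND u9 = LOW AND HIGH = LOW
u15 = u10 AND u8 = LOW AND HIGH = LOW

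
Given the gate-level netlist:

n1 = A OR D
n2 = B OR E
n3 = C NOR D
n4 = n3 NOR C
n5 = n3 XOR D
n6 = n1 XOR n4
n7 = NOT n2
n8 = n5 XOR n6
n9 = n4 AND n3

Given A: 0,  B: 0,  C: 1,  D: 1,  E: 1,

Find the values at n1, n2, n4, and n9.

n1 = 1, n2 = 1, n4 = 0, n9 = 0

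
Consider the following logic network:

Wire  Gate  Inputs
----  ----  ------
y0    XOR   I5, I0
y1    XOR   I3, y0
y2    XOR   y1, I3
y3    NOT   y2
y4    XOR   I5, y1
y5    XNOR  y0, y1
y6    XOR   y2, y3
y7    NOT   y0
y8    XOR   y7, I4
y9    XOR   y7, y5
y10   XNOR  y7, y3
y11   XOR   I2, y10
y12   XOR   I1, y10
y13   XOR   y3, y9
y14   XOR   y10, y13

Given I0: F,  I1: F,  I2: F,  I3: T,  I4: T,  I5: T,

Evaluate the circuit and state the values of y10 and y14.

y10 = T  y14 = T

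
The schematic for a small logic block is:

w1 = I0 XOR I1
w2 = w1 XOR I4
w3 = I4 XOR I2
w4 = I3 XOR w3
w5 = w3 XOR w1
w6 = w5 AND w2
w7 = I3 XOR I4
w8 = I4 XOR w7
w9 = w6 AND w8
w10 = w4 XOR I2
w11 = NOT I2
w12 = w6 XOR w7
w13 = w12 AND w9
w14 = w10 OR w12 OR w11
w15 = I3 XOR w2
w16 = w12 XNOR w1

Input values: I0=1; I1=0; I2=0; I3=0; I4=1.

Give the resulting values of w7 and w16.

w7 = 1; w16 = 1

w1 = I0 XOR I1 = 1 XOR 0 = 1
w2 = w1 XOR I4 = 1 XOR 1 = 0
w3 = I4 XOR I2 = 1 XOR 0 = 1
w5 = w3 XOR w1 = 1 XOR 1 = 0
w6 = w5 AND w2 = 0 AND 0 = 0
w7 = I3 XOR I4 = 0 XOR 1 = 1
w12 = w6 XOR w7 = 0 XOR 1 = 1
w16 = w12 XNOR w1 = 1 XNOR 1 = 1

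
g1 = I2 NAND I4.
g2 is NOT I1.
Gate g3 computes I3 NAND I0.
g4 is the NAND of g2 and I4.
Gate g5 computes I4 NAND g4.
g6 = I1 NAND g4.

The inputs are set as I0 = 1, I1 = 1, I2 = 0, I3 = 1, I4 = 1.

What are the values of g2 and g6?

g2 = NOT I1 = NOT 1 = 0
g4 = g2 NAND I4 = 0 NAND 1 = 1
g6 = I1 NAND g4 = 1 NAND 1 = 0

g2 = 0, g6 = 0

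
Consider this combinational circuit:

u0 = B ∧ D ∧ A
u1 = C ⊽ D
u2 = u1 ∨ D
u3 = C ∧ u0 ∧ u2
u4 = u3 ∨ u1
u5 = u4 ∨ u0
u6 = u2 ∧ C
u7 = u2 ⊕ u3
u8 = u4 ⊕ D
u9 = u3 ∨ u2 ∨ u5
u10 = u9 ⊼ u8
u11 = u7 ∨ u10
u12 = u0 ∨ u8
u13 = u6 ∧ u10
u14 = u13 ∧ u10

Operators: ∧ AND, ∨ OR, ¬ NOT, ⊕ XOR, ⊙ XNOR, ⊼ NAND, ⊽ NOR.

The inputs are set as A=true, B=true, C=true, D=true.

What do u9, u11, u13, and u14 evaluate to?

u0 = B AND D AND A = true AND true AND true = true
u1 = C NOR D = true NOR true = false
u2 = u1 OR D = false OR true = true
u3 = C AND u0 AND u2 = true AND true AND true = true
u4 = u3 OR u1 = true OR false = true
u5 = u4 OR u0 = true OR true = true
u6 = u2 AND C = true AND true = true
u7 = u2 XOR u3 = true XOR true = false
u8 = u4 XOR D = true XOR true = false
u9 = u3 OR u2 OR u5 = true OR true OR true = true
u10 = u9 NAND u8 = true NAND false = true
u11 = u7 OR u10 = false OR true = true
u13 = u6 AND u10 = true AND true = true
u14 = u13 AND u10 = true AND true = true

u9 = true, u11 = true, u13 = true, u14 = true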